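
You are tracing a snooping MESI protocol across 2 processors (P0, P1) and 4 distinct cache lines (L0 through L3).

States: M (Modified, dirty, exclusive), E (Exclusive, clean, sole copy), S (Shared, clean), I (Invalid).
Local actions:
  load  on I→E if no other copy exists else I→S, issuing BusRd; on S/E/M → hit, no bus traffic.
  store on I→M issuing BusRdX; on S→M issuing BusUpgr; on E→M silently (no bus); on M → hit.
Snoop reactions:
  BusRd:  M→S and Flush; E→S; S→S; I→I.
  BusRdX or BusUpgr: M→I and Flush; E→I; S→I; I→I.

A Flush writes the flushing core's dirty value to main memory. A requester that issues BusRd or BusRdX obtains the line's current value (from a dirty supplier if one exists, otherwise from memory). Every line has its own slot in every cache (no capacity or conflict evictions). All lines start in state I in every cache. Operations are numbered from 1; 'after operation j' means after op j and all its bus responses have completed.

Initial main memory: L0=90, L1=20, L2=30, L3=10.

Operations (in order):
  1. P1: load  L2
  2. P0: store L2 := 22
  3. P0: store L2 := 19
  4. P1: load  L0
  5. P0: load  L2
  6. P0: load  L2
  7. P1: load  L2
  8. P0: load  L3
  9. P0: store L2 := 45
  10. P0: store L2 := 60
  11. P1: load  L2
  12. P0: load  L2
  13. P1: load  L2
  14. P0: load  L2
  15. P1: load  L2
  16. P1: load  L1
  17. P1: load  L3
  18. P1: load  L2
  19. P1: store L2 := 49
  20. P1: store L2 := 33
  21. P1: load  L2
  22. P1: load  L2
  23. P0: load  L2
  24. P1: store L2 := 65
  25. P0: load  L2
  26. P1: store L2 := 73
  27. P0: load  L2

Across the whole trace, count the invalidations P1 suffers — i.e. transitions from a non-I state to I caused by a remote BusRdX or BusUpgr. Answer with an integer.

invalidations = 2

step 1: P1: load  L2  ⟶  IE  (L2)  txn=BusRd  M[L2]=30
step 2: P0: store L2 := 22  ⟶  MI  (L2)  txn=BusRdX  M[L2]=30
step 3: P0: store L2 := 19  ⟶  MI  (L2)  txn=∅  M[L2]=30
step 4: P1: load  L0  ⟶  IE  (L0)  txn=BusRd  M[L0]=90
step 5: P0: load  L2  ⟶  MI  (L2)  txn=∅  M[L2]=30
step 6: P0: load  L2  ⟶  MI  (L2)  txn=∅  M[L2]=30
step 7: P1: load  L2  ⟶  SS  (L2)  txn=BusRd+Flush  M[L2]=19
step 8: P0: load  L3  ⟶  EI  (L3)  txn=BusRd  M[L3]=10
step 9: P0: store L2 := 45  ⟶  MI  (L2)  txn=BusUpgr  M[L2]=19
step 10: P0: store L2 := 60  ⟶  MI  (L2)  txn=∅  M[L2]=19
step 11: P1: load  L2  ⟶  SS  (L2)  txn=BusRd+Flush  M[L2]=60
step 12: P0: load  L2  ⟶  SS  (L2)  txn=∅  M[L2]=60
step 13: P1: load  L2  ⟶  SS  (L2)  txn=∅  M[L2]=60
step 14: P0: load  L2  ⟶  SS  (L2)  txn=∅  M[L2]=60
step 15: P1: load  L2  ⟶  SS  (L2)  txn=∅  M[L2]=60
step 16: P1: load  L1  ⟶  IE  (L1)  txn=BusRd  M[L1]=20
step 17: P1: load  L3  ⟶  SS  (L3)  txn=BusRd  M[L3]=10
step 18: P1: load  L2  ⟶  SS  (L2)  txn=∅  M[L2]=60
step 19: P1: store L2 := 49  ⟶  IM  (L2)  txn=BusUpgr  M[L2]=60
step 20: P1: store L2 := 33  ⟶  IM  (L2)  txn=∅  M[L2]=60
step 21: P1: load  L2  ⟶  IM  (L2)  txn=∅  M[L2]=60
step 22: P1: load  L2  ⟶  IM  (L2)  txn=∅  M[L2]=60
step 23: P0: load  L2  ⟶  SS  (L2)  txn=BusRd+Flush  M[L2]=33
step 24: P1: store L2 := 65  ⟶  IM  (L2)  txn=BusUpgr  M[L2]=33
step 25: P0: load  L2  ⟶  SS  (L2)  txn=BusRd+Flush  M[L2]=65
step 26: P1: store L2 := 73  ⟶  IM  (L2)  txn=BusUpgr  M[L2]=65
step 27: P0: load  L2  ⟶  SS  (L2)  txn=BusRd+Flush  M[L2]=73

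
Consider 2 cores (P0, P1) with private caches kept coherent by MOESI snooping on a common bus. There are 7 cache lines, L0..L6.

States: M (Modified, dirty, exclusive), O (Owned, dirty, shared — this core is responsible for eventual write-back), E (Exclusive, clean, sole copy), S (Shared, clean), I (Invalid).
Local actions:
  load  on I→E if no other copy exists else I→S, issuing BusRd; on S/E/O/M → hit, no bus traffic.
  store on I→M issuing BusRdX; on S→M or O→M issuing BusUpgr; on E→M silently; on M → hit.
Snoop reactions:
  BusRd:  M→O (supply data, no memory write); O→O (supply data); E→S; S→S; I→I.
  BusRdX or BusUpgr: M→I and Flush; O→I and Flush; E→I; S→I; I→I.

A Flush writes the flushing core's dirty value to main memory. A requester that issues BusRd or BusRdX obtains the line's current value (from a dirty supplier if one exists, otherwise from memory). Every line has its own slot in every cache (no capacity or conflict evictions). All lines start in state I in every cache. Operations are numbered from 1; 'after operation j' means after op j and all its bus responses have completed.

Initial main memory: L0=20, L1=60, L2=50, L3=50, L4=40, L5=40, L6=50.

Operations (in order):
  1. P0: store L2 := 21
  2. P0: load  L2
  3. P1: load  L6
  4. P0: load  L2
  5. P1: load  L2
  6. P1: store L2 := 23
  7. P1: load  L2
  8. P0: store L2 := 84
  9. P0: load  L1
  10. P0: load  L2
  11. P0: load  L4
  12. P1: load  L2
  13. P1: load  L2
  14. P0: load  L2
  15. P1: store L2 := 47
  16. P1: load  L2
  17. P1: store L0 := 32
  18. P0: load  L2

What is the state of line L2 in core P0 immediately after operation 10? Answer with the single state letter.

state = M

[1] P0: store L2 := 21 | P0:M(21), P1:I | bus: BusRdX
[2] P0: load  L2 | P0:M(21), P1:I | bus: none
[3] P1: load  L6 | P0:I, P1:E(50) | bus: BusRd
[4] P0: load  L2 | P0:M(21), P1:I | bus: none
[5] P1: load  L2 | P0:O(21), P1:S(21) | bus: BusRd
[6] P1: store L2 := 23 | P0:I, P1:M(23) | bus: BusUpgr,Flush
[7] P1: load  L2 | P0:I, P1:M(23) | bus: none
[8] P0: store L2 := 84 | P0:M(84), P1:I | bus: BusRdX,Flush
[9] P0: load  L1 | P0:E(60), P1:I | bus: BusRd
[10] P0: load  L2 | P0:M(84), P1:I | bus: none
[11] P0: load  L4 | P0:E(40), P1:I | bus: BusRd
[12] P1: load  L2 | P0:O(84), P1:S(84) | bus: BusRd
[13] P1: load  L2 | P0:O(84), P1:S(84) | bus: none
[14] P0: load  L2 | P0:O(84), P1:S(84) | bus: none
[15] P1: store L2 := 47 | P0:I, P1:M(47) | bus: BusUpgr,Flush
[16] P1: load  L2 | P0:I, P1:M(47) | bus: none
[17] P1: store L0 := 32 | P0:I, P1:M(32) | bus: BusRdX
[18] P0: load  L2 | P0:S(47), P1:O(47) | bus: BusRd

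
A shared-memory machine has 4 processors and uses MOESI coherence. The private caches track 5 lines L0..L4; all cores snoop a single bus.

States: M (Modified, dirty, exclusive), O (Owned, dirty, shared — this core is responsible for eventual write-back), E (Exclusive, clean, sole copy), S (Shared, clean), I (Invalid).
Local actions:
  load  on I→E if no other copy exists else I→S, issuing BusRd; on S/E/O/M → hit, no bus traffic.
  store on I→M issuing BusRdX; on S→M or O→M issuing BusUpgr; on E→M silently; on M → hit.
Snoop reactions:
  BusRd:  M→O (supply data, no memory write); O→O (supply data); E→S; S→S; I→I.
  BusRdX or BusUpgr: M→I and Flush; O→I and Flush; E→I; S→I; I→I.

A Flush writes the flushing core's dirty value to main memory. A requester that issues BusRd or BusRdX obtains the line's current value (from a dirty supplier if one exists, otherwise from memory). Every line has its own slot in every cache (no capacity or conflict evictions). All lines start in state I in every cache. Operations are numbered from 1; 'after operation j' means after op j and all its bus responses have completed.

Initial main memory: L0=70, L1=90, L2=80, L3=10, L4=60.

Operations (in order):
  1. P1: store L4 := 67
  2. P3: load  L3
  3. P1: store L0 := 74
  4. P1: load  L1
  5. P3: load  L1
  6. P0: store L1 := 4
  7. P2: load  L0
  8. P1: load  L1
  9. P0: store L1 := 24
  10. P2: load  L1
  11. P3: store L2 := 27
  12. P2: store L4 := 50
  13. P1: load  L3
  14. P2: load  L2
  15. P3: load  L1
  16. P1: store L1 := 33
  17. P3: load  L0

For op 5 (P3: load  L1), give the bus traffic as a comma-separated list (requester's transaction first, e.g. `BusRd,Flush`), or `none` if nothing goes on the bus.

bus = BusRd

step 1: P1: store L4 := 67  ⟶  IMII  (L4)  txn=BusRdX  M[L4]=60
step 2: P3: load  L3  ⟶  IIIE  (L3)  txn=BusRd  M[L3]=10
step 3: P1: store L0 := 74  ⟶  IMII  (L0)  txn=BusRdX  M[L0]=70
step 4: P1: load  L1  ⟶  IEII  (L1)  txn=BusRd  M[L1]=90
step 5: P3: load  L1  ⟶  ISIS  (L1)  txn=BusRd  M[L1]=90
step 6: P0: store L1 := 4  ⟶  MIII  (L1)  txn=BusRdX  M[L1]=90
step 7: P2: load  L0  ⟶  IOSI  (L0)  txn=BusRd  M[L0]=70
step 8: P1: load  L1  ⟶  OSII  (L1)  txn=BusRd  M[L1]=90
step 9: P0: store L1 := 24  ⟶  MIII  (L1)  txn=BusUpgr  M[L1]=90
step 10: P2: load  L1  ⟶  OISI  (L1)  txn=BusRd  M[L1]=90
step 11: P3: store L2 := 27  ⟶  IIIM  (L2)  txn=BusRdX  M[L2]=80
step 12: P2: store L4 := 50  ⟶  IIMI  (L4)  txn=BusRdX+Flush  M[L4]=67
step 13: P1: load  L3  ⟶  ISIS  (L3)  txn=BusRd  M[L3]=10
step 14: P2: load  L2  ⟶  IISO  (L2)  txn=BusRd  M[L2]=80
step 15: P3: load  L1  ⟶  OISS  (L1)  txn=BusRd  M[L1]=90
step 16: P1: store L1 := 33  ⟶  IMII  (L1)  txn=BusRdX+Flush  M[L1]=24
step 17: P3: load  L0  ⟶  IOSS  (L0)  txn=BusRd  M[L0]=70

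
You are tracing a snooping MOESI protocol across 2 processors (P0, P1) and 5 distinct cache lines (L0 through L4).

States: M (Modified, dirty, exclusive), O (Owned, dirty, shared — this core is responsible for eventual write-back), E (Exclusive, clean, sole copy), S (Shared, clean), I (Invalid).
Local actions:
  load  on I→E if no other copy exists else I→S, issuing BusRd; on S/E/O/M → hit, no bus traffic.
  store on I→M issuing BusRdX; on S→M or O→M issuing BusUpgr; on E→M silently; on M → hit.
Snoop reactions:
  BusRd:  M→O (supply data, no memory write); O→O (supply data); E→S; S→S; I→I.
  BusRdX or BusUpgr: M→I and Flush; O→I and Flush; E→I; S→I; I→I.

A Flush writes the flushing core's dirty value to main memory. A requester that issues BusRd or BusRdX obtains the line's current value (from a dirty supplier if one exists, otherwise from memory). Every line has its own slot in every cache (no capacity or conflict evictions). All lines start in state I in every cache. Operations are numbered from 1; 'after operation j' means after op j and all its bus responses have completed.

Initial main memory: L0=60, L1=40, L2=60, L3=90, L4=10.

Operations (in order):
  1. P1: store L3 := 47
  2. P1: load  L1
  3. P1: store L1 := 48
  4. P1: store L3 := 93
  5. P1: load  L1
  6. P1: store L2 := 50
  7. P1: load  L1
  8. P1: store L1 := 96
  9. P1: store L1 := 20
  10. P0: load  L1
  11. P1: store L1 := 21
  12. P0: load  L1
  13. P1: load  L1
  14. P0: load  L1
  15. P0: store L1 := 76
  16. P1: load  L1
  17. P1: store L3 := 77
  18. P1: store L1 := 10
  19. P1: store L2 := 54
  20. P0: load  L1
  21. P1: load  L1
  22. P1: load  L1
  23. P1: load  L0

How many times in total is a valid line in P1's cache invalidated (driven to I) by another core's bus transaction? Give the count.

invalidations = 1

step 1: P1: store L3 := 47  ⟶  IM  (L3)  txn=BusRdX  M[L3]=90
step 2: P1: load  L1  ⟶  IE  (L1)  txn=BusRd  M[L1]=40
step 3: P1: store L1 := 48  ⟶  IM  (L1)  txn=∅  M[L1]=40
step 4: P1: store L3 := 93  ⟶  IM  (L3)  txn=∅  M[L3]=90
step 5: P1: load  L1  ⟶  IM  (L1)  txn=∅  M[L1]=40
step 6: P1: store L2 := 50  ⟶  IM  (L2)  txn=BusRdX  M[L2]=60
step 7: P1: load  L1  ⟶  IM  (L1)  txn=∅  M[L1]=40
step 8: P1: store L1 := 96  ⟶  IM  (L1)  txn=∅  M[L1]=40
step 9: P1: store L1 := 20  ⟶  IM  (L1)  txn=∅  M[L1]=40
step 10: P0: load  L1  ⟶  SO  (L1)  txn=BusRd  M[L1]=40
step 11: P1: store L1 := 21  ⟶  IM  (L1)  txn=BusUpgr  M[L1]=40
step 12: P0: load  L1  ⟶  SO  (L1)  txn=BusRd  M[L1]=40
step 13: P1: load  L1  ⟶  SO  (L1)  txn=∅  M[L1]=40
step 14: P0: load  L1  ⟶  SO  (L1)  txn=∅  M[L1]=40
step 15: P0: store L1 := 76  ⟶  MI  (L1)  txn=BusUpgr+Flush  M[L1]=21
step 16: P1: load  L1  ⟶  OS  (L1)  txn=BusRd  M[L1]=21
step 17: P1: store L3 := 77  ⟶  IM  (L3)  txn=∅  M[L3]=90
step 18: P1: store L1 := 10  ⟶  IM  (L1)  txn=BusUpgr+Flush  M[L1]=76
step 19: P1: store L2 := 54  ⟶  IM  (L2)  txn=∅  M[L2]=60
step 20: P0: load  L1  ⟶  SO  (L1)  txn=BusRd  M[L1]=76
step 21: P1: load  L1  ⟶  SO  (L1)  txn=∅  M[L1]=76
step 22: P1: load  L1  ⟶  SO  (L1)  txn=∅  M[L1]=76
step 23: P1: load  L0  ⟶  IE  (L0)  txn=BusRd  M[L0]=60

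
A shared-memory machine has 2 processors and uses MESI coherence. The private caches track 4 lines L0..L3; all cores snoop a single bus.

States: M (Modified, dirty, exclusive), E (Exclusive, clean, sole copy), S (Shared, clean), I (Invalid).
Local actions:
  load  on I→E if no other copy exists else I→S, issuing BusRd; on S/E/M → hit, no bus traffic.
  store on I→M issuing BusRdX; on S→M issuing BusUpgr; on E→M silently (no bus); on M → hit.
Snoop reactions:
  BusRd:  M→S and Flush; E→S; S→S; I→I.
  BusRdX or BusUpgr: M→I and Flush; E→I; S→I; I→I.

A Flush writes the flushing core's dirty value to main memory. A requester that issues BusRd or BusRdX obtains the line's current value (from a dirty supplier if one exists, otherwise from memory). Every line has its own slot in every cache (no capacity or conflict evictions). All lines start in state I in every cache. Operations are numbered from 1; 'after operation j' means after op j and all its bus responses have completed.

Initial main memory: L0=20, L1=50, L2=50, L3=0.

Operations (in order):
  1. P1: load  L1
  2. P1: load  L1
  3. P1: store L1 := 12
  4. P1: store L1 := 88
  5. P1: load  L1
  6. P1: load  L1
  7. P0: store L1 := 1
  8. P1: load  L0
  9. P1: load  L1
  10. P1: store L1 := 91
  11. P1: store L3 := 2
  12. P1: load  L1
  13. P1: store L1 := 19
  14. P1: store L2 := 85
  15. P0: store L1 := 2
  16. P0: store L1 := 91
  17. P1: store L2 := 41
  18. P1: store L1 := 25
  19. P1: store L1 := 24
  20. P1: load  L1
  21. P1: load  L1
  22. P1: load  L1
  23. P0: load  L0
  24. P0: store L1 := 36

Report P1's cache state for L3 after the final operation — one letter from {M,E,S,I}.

state = M

step 1: P1: load  L1  ⟶  IE  (L1)  txn=BusRd  M[L1]=50
step 2: P1: load  L1  ⟶  IE  (L1)  txn=∅  M[L1]=50
step 3: P1: store L1 := 12  ⟶  IM  (L1)  txn=∅  M[L1]=50
step 4: P1: store L1 := 88  ⟶  IM  (L1)  txn=∅  M[L1]=50
step 5: P1: load  L1  ⟶  IM  (L1)  txn=∅  M[L1]=50
step 6: P1: load  L1  ⟶  IM  (L1)  txn=∅  M[L1]=50
step 7: P0: store L1 := 1  ⟶  MI  (L1)  txn=BusRdX+Flush  M[L1]=88
step 8: P1: load  L0  ⟶  IE  (L0)  txn=BusRd  M[L0]=20
step 9: P1: load  L1  ⟶  SS  (L1)  txn=BusRd+Flush  M[L1]=1
step 10: P1: store L1 := 91  ⟶  IM  (L1)  txn=BusUpgr  M[L1]=1
step 11: P1: store L3 := 2  ⟶  IM  (L3)  txn=BusRdX  M[L3]=0
step 12: P1: load  L1  ⟶  IM  (L1)  txn=∅  M[L1]=1
step 13: P1: store L1 := 19  ⟶  IM  (L1)  txn=∅  M[L1]=1
step 14: P1: store L2 := 85  ⟶  IM  (L2)  txn=BusRdX  M[L2]=50
step 15: P0: store L1 := 2  ⟶  MI  (L1)  txn=BusRdX+Flush  M[L1]=19
step 16: P0: store L1 := 91  ⟶  MI  (L1)  txn=∅  M[L1]=19
step 17: P1: store L2 := 41  ⟶  IM  (L2)  txn=∅  M[L2]=50
step 18: P1: store L1 := 25  ⟶  IM  (L1)  txn=BusRdX+Flush  M[L1]=91
step 19: P1: store L1 := 24  ⟶  IM  (L1)  txn=∅  M[L1]=91
step 20: P1: load  L1  ⟶  IM  (L1)  txn=∅  M[L1]=91
step 21: P1: load  L1  ⟶  IM  (L1)  txn=∅  M[L1]=91
step 22: P1: load  L1  ⟶  IM  (L1)  txn=∅  M[L1]=91
step 23: P0: load  L0  ⟶  SS  (L0)  txn=BusRd  M[L0]=20
step 24: P0: store L1 := 36  ⟶  MI  (L1)  txn=BusRdX+Flush  M[L1]=24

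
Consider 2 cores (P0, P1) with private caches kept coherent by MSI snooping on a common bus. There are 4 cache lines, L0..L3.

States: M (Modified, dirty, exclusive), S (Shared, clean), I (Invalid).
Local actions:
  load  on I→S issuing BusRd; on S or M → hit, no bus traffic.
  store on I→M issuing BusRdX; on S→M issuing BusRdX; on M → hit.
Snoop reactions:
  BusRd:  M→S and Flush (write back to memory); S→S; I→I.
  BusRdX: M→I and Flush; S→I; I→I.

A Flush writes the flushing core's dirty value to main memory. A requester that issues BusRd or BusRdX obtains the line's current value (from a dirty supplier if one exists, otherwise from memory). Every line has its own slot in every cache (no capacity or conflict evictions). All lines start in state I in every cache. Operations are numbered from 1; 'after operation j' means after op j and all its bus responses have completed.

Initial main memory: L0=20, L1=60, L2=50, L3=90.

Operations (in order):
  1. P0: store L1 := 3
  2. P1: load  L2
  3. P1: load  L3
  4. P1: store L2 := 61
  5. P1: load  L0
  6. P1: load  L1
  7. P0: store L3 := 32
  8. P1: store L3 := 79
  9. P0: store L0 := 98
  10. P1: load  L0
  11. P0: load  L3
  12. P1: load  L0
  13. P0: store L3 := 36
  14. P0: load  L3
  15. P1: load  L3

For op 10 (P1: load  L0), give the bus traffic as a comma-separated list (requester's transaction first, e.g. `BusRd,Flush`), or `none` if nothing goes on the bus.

step 1: P0: store L1 := 3  ⟶  MI  (L1)  txn=BusRdX  M[L1]=60
step 2: P1: load  L2  ⟶  IS  (L2)  txn=BusRd  M[L2]=50
step 3: P1: load  L3  ⟶  IS  (L3)  txn=BusRd  M[L3]=90
step 4: P1: store L2 := 61  ⟶  IM  (L2)  txn=BusRdX  M[L2]=50
step 5: P1: load  L0  ⟶  IS  (L0)  txn=BusRd  M[L0]=20
step 6: P1: load  L1  ⟶  SS  (L1)  txn=BusRd+Flush  M[L1]=3
step 7: P0: store L3 := 32  ⟶  MI  (L3)  txn=BusRdX  M[L3]=90
step 8: P1: store L3 := 79  ⟶  IM  (L3)  txn=BusRdX+Flush  M[L3]=32
step 9: P0: store L0 := 98  ⟶  MI  (L0)  txn=BusRdX  M[L0]=20
step 10: P1: load  L0  ⟶  SS  (L0)  txn=BusRd+Flush  M[L0]=98
step 11: P0: load  L3  ⟶  SS  (L3)  txn=BusRd+Flush  M[L3]=79
step 12: P1: load  L0  ⟶  SS  (L0)  txn=∅  M[L0]=98
step 13: P0: store L3 := 36  ⟶  MI  (L3)  txn=BusRdX  M[L3]=79
step 14: P0: load  L3  ⟶  MI  (L3)  txn=∅  M[L3]=79
step 15: P1: load  L3  ⟶  SS  (L3)  txn=BusRd+Flush  M[L3]=36

bus = BusRd,Flush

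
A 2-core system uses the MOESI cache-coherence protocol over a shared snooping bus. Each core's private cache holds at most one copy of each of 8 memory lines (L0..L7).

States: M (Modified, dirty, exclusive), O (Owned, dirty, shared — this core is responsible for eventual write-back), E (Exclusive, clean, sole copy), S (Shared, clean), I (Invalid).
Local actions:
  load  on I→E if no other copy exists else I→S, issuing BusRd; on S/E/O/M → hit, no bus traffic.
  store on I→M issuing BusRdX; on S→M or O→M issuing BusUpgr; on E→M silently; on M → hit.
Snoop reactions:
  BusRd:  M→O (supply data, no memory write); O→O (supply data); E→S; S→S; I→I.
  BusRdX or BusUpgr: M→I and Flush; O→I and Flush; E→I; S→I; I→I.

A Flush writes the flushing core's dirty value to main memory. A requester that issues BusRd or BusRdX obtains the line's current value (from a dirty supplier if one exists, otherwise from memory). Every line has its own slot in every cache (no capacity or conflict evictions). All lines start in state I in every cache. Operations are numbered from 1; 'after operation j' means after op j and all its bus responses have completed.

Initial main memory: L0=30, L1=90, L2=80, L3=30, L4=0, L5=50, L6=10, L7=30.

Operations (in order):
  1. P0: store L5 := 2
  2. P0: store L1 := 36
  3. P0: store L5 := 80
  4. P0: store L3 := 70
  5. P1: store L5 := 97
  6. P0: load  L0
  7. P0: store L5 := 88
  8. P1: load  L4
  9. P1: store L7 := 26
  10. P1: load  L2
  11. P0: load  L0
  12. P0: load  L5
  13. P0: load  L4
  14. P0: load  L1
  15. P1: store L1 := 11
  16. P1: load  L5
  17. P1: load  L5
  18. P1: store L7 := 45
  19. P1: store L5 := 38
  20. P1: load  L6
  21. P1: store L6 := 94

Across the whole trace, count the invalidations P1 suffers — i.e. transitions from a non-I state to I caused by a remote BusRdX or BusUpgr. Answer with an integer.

invalidations = 1

1. P0: store L5 := 2  bus=[BusRdX]  L5: P0=M P1=I  mem[L5]=50
2. P0: store L1 := 36  bus=[BusRdX]  L1: P0=M P1=I  mem[L1]=90
3. P0: store L5 := 80  bus=[-]  L5: P0=M P1=I  mem[L5]=50
4. P0: store L3 := 70  bus=[BusRdX]  L3: P0=M P1=I  mem[L3]=30
5. P1: store L5 := 97  bus=[BusRdX,Flush]  L5: P0=I P1=M  mem[L5]=80
6. P0: load  L0  bus=[BusRd]  L0: P0=E P1=I  mem[L0]=30
7. P0: store L5 := 88  bus=[BusRdX,Flush]  L5: P0=M P1=I  mem[L5]=97
8. P1: load  L4  bus=[BusRd]  L4: P0=I P1=E  mem[L4]=0
9. P1: store L7 := 26  bus=[BusRdX]  L7: P0=I P1=M  mem[L7]=30
10. P1: load  L2  bus=[BusRd]  L2: P0=I P1=E  mem[L2]=80
11. P0: load  L0  bus=[-]  L0: P0=E P1=I  mem[L0]=30
12. P0: load  L5  bus=[-]  L5: P0=M P1=I  mem[L5]=97
13. P0: load  L4  bus=[BusRd]  L4: P0=S P1=S  mem[L4]=0
14. P0: load  L1  bus=[-]  L1: P0=M P1=I  mem[L1]=90
15. P1: store L1 := 11  bus=[BusRdX,Flush]  L1: P0=I P1=M  mem[L1]=36
16. P1: load  L5  bus=[BusRd]  L5: P0=O P1=S  mem[L5]=97
17. P1: load  L5  bus=[-]  L5: P0=O P1=S  mem[L5]=97
18. P1: store L7 := 45  bus=[-]  L7: P0=I P1=M  mem[L7]=30
19. P1: store L5 := 38  bus=[BusUpgr,Flush]  L5: P0=I P1=M  mem[L5]=88
20. P1: load  L6  bus=[BusRd]  L6: P0=I P1=E  mem[L6]=10
21. P1: store L6 := 94  bus=[-]  L6: P0=I P1=M  mem[L6]=10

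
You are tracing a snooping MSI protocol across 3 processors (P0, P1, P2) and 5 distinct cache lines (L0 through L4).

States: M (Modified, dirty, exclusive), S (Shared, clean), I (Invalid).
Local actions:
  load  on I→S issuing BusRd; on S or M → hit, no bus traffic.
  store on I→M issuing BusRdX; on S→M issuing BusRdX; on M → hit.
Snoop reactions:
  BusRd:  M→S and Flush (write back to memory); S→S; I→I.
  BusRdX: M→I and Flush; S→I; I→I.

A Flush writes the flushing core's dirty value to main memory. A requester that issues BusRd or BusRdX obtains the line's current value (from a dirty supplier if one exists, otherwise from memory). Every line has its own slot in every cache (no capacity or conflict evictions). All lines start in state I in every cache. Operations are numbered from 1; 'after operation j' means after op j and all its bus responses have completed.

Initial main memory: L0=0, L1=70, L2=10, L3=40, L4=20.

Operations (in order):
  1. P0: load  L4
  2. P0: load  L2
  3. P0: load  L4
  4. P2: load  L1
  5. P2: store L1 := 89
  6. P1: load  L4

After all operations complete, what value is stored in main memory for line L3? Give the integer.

step 1: P0: load  L4  ⟶  SII  (L4)  txn=BusRd  M[L4]=20
step 2: P0: load  L2  ⟶  SII  (L2)  txn=BusRd  M[L2]=10
step 3: P0: load  L4  ⟶  SII  (L4)  txn=∅  M[L4]=20
step 4: P2: load  L1  ⟶  IIS  (L1)  txn=BusRd  M[L1]=70
step 5: P2: store L1 := 89  ⟶  IIM  (L1)  txn=BusRdX  M[L1]=70
step 6: P1: load  L4  ⟶  SSI  (L4)  txn=BusRd  M[L4]=20

memory[L3] = 40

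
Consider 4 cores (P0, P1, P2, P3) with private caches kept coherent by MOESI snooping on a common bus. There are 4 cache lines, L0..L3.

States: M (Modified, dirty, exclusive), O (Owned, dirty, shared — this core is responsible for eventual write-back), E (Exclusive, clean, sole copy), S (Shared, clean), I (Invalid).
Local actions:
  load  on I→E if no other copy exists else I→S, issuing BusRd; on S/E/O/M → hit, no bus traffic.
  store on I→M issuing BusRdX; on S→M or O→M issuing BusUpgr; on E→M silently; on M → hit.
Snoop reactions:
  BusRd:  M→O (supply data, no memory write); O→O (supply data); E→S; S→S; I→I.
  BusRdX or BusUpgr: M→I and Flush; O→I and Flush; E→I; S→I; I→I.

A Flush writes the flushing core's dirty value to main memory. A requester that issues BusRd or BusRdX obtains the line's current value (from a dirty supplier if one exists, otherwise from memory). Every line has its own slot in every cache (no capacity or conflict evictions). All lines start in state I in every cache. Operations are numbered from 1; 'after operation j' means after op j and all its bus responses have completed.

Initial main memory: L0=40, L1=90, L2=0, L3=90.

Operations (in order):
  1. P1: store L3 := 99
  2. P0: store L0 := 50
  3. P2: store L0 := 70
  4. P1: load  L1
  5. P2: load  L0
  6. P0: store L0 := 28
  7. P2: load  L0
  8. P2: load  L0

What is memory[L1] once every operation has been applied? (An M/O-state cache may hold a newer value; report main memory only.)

memory[L1] = 90

1. P1: store L3 := 99  bus=[BusRdX]  L3: P0=I P1=M P2=I P3=I  mem[L3]=90
2. P0: store L0 := 50  bus=[BusRdX]  L0: P0=M P1=I P2=I P3=I  mem[L0]=40
3. P2: store L0 := 70  bus=[BusRdX,Flush]  L0: P0=I P1=I P2=M P3=I  mem[L0]=50
4. P1: load  L1  bus=[BusRd]  L1: P0=I P1=E P2=I P3=I  mem[L1]=90
5. P2: load  L0  bus=[-]  L0: P0=I P1=I P2=M P3=I  mem[L0]=50
6. P0: store L0 := 28  bus=[BusRdX,Flush]  L0: P0=M P1=I P2=I P3=I  mem[L0]=70
7. P2: load  L0  bus=[BusRd]  L0: P0=O P1=I P2=S P3=I  mem[L0]=70
8. P2: load  L0  bus=[-]  L0: P0=O P1=I P2=S P3=I  mem[L0]=70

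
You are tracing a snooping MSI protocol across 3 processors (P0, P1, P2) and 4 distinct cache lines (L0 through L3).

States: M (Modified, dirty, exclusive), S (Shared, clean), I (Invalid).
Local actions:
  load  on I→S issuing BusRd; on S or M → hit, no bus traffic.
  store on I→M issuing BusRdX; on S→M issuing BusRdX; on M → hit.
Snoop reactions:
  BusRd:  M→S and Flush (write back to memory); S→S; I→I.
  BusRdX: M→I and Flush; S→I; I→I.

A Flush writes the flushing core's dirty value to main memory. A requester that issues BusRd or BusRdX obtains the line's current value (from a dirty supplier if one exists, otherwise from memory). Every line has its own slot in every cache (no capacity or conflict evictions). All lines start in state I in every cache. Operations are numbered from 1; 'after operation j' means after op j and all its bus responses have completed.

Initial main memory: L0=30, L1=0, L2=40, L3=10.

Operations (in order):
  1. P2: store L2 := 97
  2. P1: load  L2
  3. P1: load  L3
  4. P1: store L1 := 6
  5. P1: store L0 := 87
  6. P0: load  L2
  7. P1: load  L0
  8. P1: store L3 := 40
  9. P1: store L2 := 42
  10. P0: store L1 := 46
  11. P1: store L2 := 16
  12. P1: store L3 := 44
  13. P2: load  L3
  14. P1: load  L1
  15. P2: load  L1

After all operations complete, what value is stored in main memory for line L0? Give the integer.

memory[L0] = 30

[1] P2: store L2 := 97 | P0:I, P1:I, P2:M(97) | bus: BusRdX
[2] P1: load  L2 | P0:I, P1:S(97), P2:S(97) | bus: BusRd,Flush
[3] P1: load  L3 | P0:I, P1:S(10), P2:I | bus: BusRd
[4] P1: store L1 := 6 | P0:I, P1:M(6), P2:I | bus: BusRdX
[5] P1: store L0 := 87 | P0:I, P1:M(87), P2:I | bus: BusRdX
[6] P0: load  L2 | P0:S(97), P1:S(97), P2:S(97) | bus: BusRd
[7] P1: load  L0 | P0:I, P1:M(87), P2:I | bus: none
[8] P1: store L3 := 40 | P0:I, P1:M(40), P2:I | bus: BusRdX
[9] P1: store L2 := 42 | P0:I, P1:M(42), P2:I | bus: BusRdX
[10] P0: store L1 := 46 | P0:M(46), P1:I, P2:I | bus: BusRdX,Flush
[11] P1: store L2 := 16 | P0:I, P1:M(16), P2:I | bus: none
[12] P1: store L3 := 44 | P0:I, P1:M(44), P2:I | bus: none
[13] P2: load  L3 | P0:I, P1:S(44), P2:S(44) | bus: BusRd,Flush
[14] P1: load  L1 | P0:S(46), P1:S(46), P2:I | bus: BusRd,Flush
[15] P2: load  L1 | P0:S(46), P1:S(46), P2:S(46) | bus: BusRd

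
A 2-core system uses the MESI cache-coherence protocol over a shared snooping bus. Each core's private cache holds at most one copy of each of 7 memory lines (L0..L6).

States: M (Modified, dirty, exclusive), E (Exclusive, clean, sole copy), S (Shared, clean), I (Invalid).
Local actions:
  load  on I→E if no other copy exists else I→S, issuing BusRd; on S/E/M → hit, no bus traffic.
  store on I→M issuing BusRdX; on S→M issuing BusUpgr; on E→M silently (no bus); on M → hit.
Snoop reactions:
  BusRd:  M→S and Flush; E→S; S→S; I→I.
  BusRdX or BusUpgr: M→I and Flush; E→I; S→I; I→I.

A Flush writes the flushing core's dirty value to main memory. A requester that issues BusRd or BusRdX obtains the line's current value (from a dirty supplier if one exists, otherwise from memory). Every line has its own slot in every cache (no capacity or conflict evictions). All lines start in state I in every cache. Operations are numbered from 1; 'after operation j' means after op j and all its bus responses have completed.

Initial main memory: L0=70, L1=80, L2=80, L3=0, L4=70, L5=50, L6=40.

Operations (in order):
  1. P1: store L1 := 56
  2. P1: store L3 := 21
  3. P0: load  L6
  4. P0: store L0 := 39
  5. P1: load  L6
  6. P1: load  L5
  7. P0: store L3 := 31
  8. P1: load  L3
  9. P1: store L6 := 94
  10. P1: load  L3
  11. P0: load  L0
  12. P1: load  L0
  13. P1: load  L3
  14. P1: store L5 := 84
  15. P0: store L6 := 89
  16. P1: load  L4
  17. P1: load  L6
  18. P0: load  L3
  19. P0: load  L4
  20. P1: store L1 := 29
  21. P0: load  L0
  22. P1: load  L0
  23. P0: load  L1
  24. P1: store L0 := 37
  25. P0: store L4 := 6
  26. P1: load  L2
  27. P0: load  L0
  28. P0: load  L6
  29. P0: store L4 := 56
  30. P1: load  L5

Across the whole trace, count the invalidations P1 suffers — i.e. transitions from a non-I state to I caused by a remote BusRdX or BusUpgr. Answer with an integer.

invalidations = 3

step 1: P1: store L1 := 56  ⟶  IM  (L1)  txn=BusRdX  M[L1]=80
step 2: P1: store L3 := 21  ⟶  IM  (L3)  txn=BusRdX  M[L3]=0
step 3: P0: load  L6  ⟶  EI  (L6)  txn=BusRd  M[L6]=40
step 4: P0: store L0 := 39  ⟶  MI  (L0)  txn=BusRdX  M[L0]=70
step 5: P1: load  L6  ⟶  SS  (L6)  txn=BusRd  M[L6]=40
step 6: P1: load  L5  ⟶  IE  (L5)  txn=BusRd  M[L5]=50
step 7: P0: store L3 := 31  ⟶  MI  (L3)  txn=BusRdX+Flush  M[L3]=21
step 8: P1: load  L3  ⟶  SS  (L3)  txn=BusRd+Flush  M[L3]=31
step 9: P1: store L6 := 94  ⟶  IM  (L6)  txn=BusUpgr  M[L6]=40
step 10: P1: load  L3  ⟶  SS  (L3)  txn=∅  M[L3]=31
step 11: P0: load  L0  ⟶  MI  (L0)  txn=∅  M[L0]=70
step 12: P1: load  L0  ⟶  SS  (L0)  txn=BusRd+Flush  M[L0]=39
step 13: P1: load  L3  ⟶  SS  (L3)  txn=∅  M[L3]=31
step 14: P1: store L5 := 84  ⟶  IM  (L5)  txn=∅  M[L5]=50
step 15: P0: store L6 := 89  ⟶  MI  (L6)  txn=BusRdX+Flush  M[L6]=94
step 16: P1: load  L4  ⟶  IE  (L4)  txn=BusRd  M[L4]=70
step 17: P1: load  L6  ⟶  SS  (L6)  txn=BusRd+Flush  M[L6]=89
step 18: P0: load  L3  ⟶  SS  (L3)  txn=∅  M[L3]=31
step 19: P0: load  L4  ⟶  SS  (L4)  txn=BusRd  M[L4]=70
step 20: P1: store L1 := 29  ⟶  IM  (L1)  txn=∅  M[L1]=80
step 21: P0: load  L0  ⟶  SS  (L0)  txn=∅  M[L0]=39
step 22: P1: load  L0  ⟶  SS  (L0)  txn=∅  M[L0]=39
step 23: P0: load  L1  ⟶  SS  (L1)  txn=BusRd+Flush  M[L1]=29
step 24: P1: store L0 := 37  ⟶  IM  (L0)  txn=BusUpgr  M[L0]=39
step 25: P0: store L4 := 6  ⟶  MI  (L4)  txn=BusUpgr  M[L4]=70
step 26: P1: load  L2  ⟶  IE  (L2)  txn=BusRd  M[L2]=80
step 27: P0: load  L0  ⟶  SS  (L0)  txn=BusRd+Flush  M[L0]=37
step 28: P0: load  L6  ⟶  SS  (L6)  txn=∅  M[L6]=89
step 29: P0: store L4 := 56  ⟶  MI  (L4)  txn=∅  M[L4]=70
step 30: P1: load  L5  ⟶  IM  (L5)  txn=∅  M[L5]=50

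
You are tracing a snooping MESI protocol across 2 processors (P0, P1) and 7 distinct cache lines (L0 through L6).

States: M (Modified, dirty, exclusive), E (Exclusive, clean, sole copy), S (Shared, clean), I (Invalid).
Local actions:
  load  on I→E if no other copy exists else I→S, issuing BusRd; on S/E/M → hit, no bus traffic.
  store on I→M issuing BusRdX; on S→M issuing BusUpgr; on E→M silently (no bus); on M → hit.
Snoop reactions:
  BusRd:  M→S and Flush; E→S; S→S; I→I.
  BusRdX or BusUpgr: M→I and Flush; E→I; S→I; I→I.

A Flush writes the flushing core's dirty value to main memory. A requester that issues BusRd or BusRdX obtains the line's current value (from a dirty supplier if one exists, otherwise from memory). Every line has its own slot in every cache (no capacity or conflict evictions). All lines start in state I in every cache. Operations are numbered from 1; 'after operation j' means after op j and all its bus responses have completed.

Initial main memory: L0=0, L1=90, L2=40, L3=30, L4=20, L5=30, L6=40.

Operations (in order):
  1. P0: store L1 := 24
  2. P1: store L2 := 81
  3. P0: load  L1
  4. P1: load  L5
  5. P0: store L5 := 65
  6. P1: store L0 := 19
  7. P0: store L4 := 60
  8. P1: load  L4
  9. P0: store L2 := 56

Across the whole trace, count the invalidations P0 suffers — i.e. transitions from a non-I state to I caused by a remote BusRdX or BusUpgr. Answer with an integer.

  op1 P0: store L1 := 24 → M/I on L1; bus BusRdX; mem=90
  op2 P1: store L2 := 81 → I/M on L2; bus BusRdX; mem=40
  op3 P0: load  L1 → M/I on L1; bus (none); mem=90
  op4 P1: load  L5 → I/E on L5; bus BusRd; mem=30
  op5 P0: store L5 := 65 → M/I on L5; bus BusRdX; mem=30
  op6 P1: store L0 := 19 → I/M on L0; bus BusRdX; mem=0
  op7 P0: store L4 := 60 → M/I on L4; bus BusRdX; mem=20
  op8 P1: load  L4 → S/S on L4; bus BusRd Flush; mem=60
  op9 P0: store L2 := 56 → M/I on L2; bus BusRdX Flush; mem=81

invalidations = 0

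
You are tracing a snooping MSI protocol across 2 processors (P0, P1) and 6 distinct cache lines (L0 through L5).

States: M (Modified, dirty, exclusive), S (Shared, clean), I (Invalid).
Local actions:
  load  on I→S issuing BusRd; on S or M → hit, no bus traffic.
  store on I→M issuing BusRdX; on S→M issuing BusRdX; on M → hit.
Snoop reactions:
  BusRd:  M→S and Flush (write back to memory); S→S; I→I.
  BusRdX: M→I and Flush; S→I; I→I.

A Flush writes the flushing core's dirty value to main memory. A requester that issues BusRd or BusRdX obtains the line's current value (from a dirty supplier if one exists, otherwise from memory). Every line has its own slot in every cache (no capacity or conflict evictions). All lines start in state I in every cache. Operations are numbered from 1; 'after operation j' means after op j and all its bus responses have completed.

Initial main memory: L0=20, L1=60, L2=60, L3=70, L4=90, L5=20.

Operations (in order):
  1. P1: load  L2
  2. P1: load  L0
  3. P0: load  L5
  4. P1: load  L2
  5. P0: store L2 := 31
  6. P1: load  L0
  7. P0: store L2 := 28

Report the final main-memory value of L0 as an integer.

  op1 P1: load  L2 → I/S on L2; bus BusRd; mem=60
  op2 P1: load  L0 → I/S on L0; bus BusRd; mem=20
  op3 P0: load  L5 → S/I on L5; bus BusRd; mem=20
  op4 P1: load  L2 → I/S on L2; bus (none); mem=60
  op5 P0: store L2 := 31 → M/I on L2; bus BusRdX; mem=60
  op6 P1: load  L0 → I/S on L0; bus (none); mem=20
  op7 P0: store L2 := 28 → M/I on L2; bus (none); mem=60

memory[L0] = 20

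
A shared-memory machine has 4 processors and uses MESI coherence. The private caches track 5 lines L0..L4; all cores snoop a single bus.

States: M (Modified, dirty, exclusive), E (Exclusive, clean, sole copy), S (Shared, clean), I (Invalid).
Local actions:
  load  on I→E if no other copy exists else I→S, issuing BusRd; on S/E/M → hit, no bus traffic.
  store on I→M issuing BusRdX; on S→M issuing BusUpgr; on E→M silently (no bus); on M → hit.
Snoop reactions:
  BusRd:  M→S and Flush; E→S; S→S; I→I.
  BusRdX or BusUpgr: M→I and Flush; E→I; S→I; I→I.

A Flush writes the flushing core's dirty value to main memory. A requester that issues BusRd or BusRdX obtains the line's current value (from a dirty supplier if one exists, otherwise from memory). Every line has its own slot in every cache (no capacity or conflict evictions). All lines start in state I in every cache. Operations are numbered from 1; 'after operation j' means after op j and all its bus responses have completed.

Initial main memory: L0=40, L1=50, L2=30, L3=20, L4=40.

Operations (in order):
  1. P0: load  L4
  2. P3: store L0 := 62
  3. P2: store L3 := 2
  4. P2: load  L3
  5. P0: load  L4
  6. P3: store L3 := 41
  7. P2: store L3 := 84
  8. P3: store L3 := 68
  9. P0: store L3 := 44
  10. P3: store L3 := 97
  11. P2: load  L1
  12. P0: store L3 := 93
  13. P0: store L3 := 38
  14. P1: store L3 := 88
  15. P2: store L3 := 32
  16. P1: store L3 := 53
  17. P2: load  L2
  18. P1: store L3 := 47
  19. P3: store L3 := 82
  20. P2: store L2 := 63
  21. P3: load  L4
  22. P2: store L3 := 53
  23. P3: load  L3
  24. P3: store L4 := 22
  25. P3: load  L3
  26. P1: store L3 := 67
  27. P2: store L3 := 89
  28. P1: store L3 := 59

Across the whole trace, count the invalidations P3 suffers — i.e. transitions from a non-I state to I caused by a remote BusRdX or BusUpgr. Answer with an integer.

invalidations = 5

[1] P0: load  L4 | P0:E(40), P1:I, P2:I, P3:I | bus: BusRd
[2] P3: store L0 := 62 | P0:I, P1:I, P2:I, P3:M(62) | bus: BusRdX
[3] P2: store L3 := 2 | P0:I, P1:I, P2:M(2), P3:I | bus: BusRdX
[4] P2: load  L3 | P0:I, P1:I, P2:M(2), P3:I | bus: none
[5] P0: load  L4 | P0:E(40), P1:I, P2:I, P3:I | bus: none
[6] P3: store L3 := 41 | P0:I, P1:I, P2:I, P3:M(41) | bus: BusRdX,Flush
[7] P2: store L3 := 84 | P0:I, P1:I, P2:M(84), P3:I | bus: BusRdX,Flush
[8] P3: store L3 := 68 | P0:I, P1:I, P2:I, P3:M(68) | bus: BusRdX,Flush
[9] P0: store L3 := 44 | P0:M(44), P1:I, P2:I, P3:I | bus: BusRdX,Flush
[10] P3: store L3 := 97 | P0:I, P1:I, P2:I, P3:M(97) | bus: BusRdX,Flush
[11] P2: load  L1 | P0:I, P1:I, P2:E(50), P3:I | bus: BusRd
[12] P0: store L3 := 93 | P0:M(93), P1:I, P2:I, P3:I | bus: BusRdX,Flush
[13] P0: store L3 := 38 | P0:M(38), P1:I, P2:I, P3:I | bus: none
[14] P1: store L3 := 88 | P0:I, P1:M(88), P2:I, P3:I | bus: BusRdX,Flush
[15] P2: store L3 := 32 | P0:I, P1:I, P2:M(32), P3:I | bus: BusRdX,Flush
[16] P1: store L3 := 53 | P0:I, P1:M(53), P2:I, P3:I | bus: BusRdX,Flush
[17] P2: load  L2 | P0:I, P1:I, P2:E(30), P3:I | bus: BusRd
[18] P1: store L3 := 47 | P0:I, P1:M(47), P2:I, P3:I | bus: none
[19] P3: store L3 := 82 | P0:I, P1:I, P2:I, P3:M(82) | bus: BusRdX,Flush
[20] P2: store L2 := 63 | P0:I, P1:I, P2:M(63), P3:I | bus: none
[21] P3: load  L4 | P0:S(40), P1:I, P2:I, P3:S(40) | bus: BusRd
[22] P2: store L3 := 53 | P0:I, P1:I, P2:M(53), P3:I | bus: BusRdX,Flush
[23] P3: load  L3 | P0:I, P1:I, P2:S(53), P3:S(53) | bus: BusRd,Flush
[24] P3: store L4 := 22 | P0:I, P1:I, P2:I, P3:M(22) | bus: BusUpgr
[25] P3: load  L3 | P0:I, P1:I, P2:S(53), P3:S(53) | bus: none
[26] P1: store L3 := 67 | P0:I, P1:M(67), P2:I, P3:I | bus: BusRdX
[27] P2: store L3 := 89 | P0:I, P1:I, P2:M(89), P3:I | bus: BusRdX,Flush
[28] P1: store L3 := 59 | P0:I, P1:M(59), P2:I, P3:I | bus: BusRdX,Flush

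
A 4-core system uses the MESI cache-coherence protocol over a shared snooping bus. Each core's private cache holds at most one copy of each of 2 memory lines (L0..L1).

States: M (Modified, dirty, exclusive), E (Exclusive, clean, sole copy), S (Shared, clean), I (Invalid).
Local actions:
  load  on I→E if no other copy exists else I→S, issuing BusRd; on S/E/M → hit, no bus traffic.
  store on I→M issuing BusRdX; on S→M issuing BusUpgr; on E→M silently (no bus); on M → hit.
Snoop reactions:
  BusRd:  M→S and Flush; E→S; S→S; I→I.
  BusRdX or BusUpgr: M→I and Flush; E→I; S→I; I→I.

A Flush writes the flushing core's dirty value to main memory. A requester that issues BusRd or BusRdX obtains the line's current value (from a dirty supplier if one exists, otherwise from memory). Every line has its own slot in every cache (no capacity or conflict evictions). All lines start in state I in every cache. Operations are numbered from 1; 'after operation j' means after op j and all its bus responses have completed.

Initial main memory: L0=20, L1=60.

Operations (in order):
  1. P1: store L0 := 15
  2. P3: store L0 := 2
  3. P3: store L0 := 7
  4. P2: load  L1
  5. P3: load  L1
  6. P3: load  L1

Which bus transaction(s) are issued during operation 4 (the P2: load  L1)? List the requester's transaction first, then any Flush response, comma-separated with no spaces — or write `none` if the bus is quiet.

bus = BusRd

[1] P1: store L0 := 15 | P0:I, P1:M(15), P2:I, P3:I | bus: BusRdX
[2] P3: store L0 := 2 | P0:I, P1:I, P2:I, P3:M(2) | bus: BusRdX,Flush
[3] P3: store L0 := 7 | P0:I, P1:I, P2:I, P3:M(7) | bus: none
[4] P2: load  L1 | P0:I, P1:I, P2:E(60), P3:I | bus: BusRd
[5] P3: load  L1 | P0:I, P1:I, P2:S(60), P3:S(60) | bus: BusRd
[6] P3: load  L1 | P0:I, P1:I, P2:S(60), P3:S(60) | bus: none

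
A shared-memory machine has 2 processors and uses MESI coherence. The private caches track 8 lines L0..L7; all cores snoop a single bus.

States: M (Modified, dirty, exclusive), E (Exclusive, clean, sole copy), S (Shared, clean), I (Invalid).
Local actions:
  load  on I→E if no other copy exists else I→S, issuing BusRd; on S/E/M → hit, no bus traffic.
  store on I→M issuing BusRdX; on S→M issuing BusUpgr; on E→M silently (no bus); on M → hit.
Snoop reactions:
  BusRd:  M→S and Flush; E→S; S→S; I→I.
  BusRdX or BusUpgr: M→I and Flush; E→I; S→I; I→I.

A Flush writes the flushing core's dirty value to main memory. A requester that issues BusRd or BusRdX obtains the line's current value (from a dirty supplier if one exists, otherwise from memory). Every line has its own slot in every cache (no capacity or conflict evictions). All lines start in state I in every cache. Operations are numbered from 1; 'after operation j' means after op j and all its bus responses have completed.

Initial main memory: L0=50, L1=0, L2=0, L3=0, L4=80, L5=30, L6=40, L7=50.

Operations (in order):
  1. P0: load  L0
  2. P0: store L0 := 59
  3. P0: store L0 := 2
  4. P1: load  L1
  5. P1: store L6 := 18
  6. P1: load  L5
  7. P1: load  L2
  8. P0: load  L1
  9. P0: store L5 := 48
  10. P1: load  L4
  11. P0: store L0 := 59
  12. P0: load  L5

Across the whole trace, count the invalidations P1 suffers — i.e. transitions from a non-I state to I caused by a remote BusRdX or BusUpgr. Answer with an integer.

[1] P0: load  L0 | P0:E(50), P1:I | bus: BusRd
[2] P0: store L0 := 59 | P0:M(59), P1:I | bus: none
[3] P0: store L0 := 2 | P0:M(2), P1:I | bus: none
[4] P1: load  L1 | P0:I, P1:E(0) | bus: BusRd
[5] P1: store L6 := 18 | P0:I, P1:M(18) | bus: BusRdX
[6] P1: load  L5 | P0:I, P1:E(30) | bus: BusRd
[7] P1: load  L2 | P0:I, P1:E(0) | bus: BusRd
[8] P0: load  L1 | P0:S(0), P1:S(0) | bus: BusRd
[9] P0: store L5 := 48 | P0:M(48), P1:I | bus: BusRdX
[10] P1: load  L4 | P0:I, P1:E(80) | bus: BusRd
[11] P0: store L0 := 59 | P0:M(59), P1:I | bus: none
[12] P0: load  L5 | P0:M(48), P1:I | bus: none

invalidations = 1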